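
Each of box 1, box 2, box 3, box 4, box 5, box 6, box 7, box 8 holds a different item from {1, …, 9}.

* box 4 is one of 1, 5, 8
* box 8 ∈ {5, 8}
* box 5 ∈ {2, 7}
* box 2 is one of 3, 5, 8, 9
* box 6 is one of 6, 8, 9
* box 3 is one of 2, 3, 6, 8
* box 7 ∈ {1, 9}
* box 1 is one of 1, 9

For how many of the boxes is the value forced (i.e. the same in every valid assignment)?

Among the 8 variables, 7 fits only box 5 (and all 8 values in {1, 2, 3, 5, 6, 7, 8, 9} must be used), so box 5 = 7.
The 7 still-open variables draw from only 7 values {1, 2, 3, 5, 6, 8, 9}, so each is used; only box 3 can be 2, hence box 3 = 2.
The 6 still-open variables draw from only 6 values {1, 3, 5, 6, 8, 9}, so each is used; only box 2 can be 3, hence box 2 = 3.
Among the 5 still-open variables, 6 fits only box 6 (and all 5 values in {1, 5, 6, 8, 9} must be used), so box 6 = 6.
The 2 variables box 1 and box 7 are confined to {1, 9}, which locks those values in; drop them from box 4.
Determined: box 2=3, box 3=2, box 5=7, box 6=6. The other boxes each still have more than one consistent value. That makes 4.

4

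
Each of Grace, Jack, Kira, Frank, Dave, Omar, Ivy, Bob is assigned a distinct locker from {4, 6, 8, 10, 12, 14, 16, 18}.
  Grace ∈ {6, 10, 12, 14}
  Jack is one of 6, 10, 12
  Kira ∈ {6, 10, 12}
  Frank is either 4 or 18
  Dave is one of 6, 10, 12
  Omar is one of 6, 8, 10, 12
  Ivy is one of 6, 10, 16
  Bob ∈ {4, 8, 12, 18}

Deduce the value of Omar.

8

Among the 8 variables, 14 fits only Grace (and all 8 values in {4, 6, 8, 10, 12, 14, 16, 18} must be used), so Grace = 14.
The 7 still-open variables draw from only 7 values {4, 6, 8, 10, 12, 16, 18}, so each is used; only Ivy can be 16, hence Ivy = 16.
The 3 variables Jack, Kira, Dave are confined to {6, 10, 12}, which locks those values in; drop them from Omar, Bob.
So Omar = 8.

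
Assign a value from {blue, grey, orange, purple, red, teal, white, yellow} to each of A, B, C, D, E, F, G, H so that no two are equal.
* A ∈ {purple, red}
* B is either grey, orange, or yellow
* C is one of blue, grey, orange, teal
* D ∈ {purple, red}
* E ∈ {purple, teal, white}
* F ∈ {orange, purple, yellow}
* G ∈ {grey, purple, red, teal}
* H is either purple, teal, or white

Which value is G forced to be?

grey

The 8 variables draw from only 8 values {blue, grey, orange, purple, red, teal, white, yellow}, so each is used; only C can be blue, hence C = blue.
A and D share exactly the 2 values {purple, red}; by pigeonhole those values go to them, so strike purple, red from E, F, G, H.
E and H between them cover only {teal, white} — a naked pair. Remove those values from G.
So G = grey.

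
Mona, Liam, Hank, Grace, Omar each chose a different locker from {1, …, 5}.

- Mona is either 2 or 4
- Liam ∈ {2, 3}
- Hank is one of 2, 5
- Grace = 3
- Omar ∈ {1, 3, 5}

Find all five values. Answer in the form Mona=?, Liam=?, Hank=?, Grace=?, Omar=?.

Grace's domain is down to {3}, so Grace = 3. So Liam, Omar can't be 3.
Liam's domain is down to {2}, so Liam = 2. Strike 2 from Mona, Hank.
Hank has just one choice, so Hank = 5. Remove 5 from Omar.
That leaves Omar = 1.
Mona has just one choice, so Mona = 4.

Mona=4, Liam=2, Hank=5, Grace=3, Omar=1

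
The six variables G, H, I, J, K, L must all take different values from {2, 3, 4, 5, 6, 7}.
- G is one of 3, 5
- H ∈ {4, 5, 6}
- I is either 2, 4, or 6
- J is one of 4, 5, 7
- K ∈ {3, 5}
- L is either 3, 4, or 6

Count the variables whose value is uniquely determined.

2

The 6 variables draw from only 6 values {2, 3, 4, 5, 6, 7}, so each is used; only I can be 2, hence I = 2.
Among the 5 still-open variables, 7 fits only J (and all 5 values in {3, 4, 5, 6, 7} must be used), so J = 7.
G and K between them cover only {3, 5} — a naked pair. Remove those values from H, L.
Determined: I=2, J=7. The other variables each still have more than one consistent value. That makes 2.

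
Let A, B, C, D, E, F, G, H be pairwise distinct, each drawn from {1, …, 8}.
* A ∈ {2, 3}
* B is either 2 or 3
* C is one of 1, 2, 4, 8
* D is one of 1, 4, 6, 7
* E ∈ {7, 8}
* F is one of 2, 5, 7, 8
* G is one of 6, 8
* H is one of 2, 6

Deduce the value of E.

7

The 8 variables together cover exactly {1, 2, 3, 4, 5, 6, 7, 8} — 8 values for 8 variables — and 5 appears only in F's list, so F = 5.
A and B between them cover only {2, 3} — a naked pair. Remove those values from C, H.
H has just one choice, so H = 6. So D, G can't be 6.
G must be 8 (only option left). Strike 8 from C, E.
So E = 7.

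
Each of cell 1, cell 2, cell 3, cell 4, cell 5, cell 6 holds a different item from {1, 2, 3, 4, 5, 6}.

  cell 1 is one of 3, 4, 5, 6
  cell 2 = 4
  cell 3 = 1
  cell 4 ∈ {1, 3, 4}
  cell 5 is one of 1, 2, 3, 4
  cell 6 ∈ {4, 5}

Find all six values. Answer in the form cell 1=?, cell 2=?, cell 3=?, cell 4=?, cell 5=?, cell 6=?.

cell 1=6, cell 2=4, cell 3=1, cell 4=3, cell 5=2, cell 6=5

cell 2's domain is down to {4}, so cell 2 = 4. So cell 1, cell 4, cell 5, cell 6 can't be 4.
cell 3 has just one choice, so cell 3 = 1. Remove 1 from cell 4, cell 5.
That leaves cell 4 = 3. Strike 3 from cell 1, cell 5.
cell 5 must be 2 (only option left).
cell 6 has just one choice, so cell 6 = 5. Remove 5 from cell 1.
cell 1 must be 6 (only option left).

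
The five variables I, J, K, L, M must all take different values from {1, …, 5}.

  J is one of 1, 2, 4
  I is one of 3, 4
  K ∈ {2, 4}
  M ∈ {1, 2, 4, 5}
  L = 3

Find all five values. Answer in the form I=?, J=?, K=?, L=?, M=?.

I=4, J=1, K=2, L=3, M=5

L has just one choice, so L = 3. Eliminate 3 elsewhere: I.
I's domain is down to {4}, so I = 4. Remove 4 from J, K, M.
K's domain is down to {2}, so K = 2. Strike 2 from J, M.
That leaves J = 1. Eliminate 1 elsewhere: M.
That leaves M = 5.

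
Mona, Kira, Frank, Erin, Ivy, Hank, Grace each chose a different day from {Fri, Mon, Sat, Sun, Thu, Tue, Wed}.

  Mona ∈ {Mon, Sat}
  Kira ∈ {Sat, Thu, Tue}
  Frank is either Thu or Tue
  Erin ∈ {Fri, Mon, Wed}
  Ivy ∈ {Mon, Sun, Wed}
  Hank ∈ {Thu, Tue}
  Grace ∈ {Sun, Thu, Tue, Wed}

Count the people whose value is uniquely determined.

3

Among the 7 variables, Fri fits only Erin (and all 7 values in {Fri, Mon, Sat, Sun, Thu, Tue, Wed} must be used), so Erin = Fri.
Frank and Hank between them cover only {Thu, Tue} — a naked pair. Remove those values from Kira, Grace.
Kira has just one choice, so Kira = Sat. Strike Sat from Mona.
Mona has just one choice, so Mona = Mon. Remove Mon from Ivy.
Determined: Mona=Mon, Kira=Sat, Erin=Fri. The other people each still have more than one consistent value. That makes 3.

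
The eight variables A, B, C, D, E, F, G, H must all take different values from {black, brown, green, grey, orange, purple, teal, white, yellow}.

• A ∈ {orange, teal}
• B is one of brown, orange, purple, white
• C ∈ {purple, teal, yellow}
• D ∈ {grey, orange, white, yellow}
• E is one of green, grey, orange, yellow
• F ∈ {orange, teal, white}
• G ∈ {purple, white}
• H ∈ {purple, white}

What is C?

yellow

Among the 8 variables, brown fits only B (and all 8 values in {brown, green, grey, orange, purple, teal, white, yellow} must be used), so B = brown.
The 7 still-open variables draw from only 7 values {green, grey, orange, purple, teal, white, yellow}, so each is used; only E can be green, hence E = green.
Among the 6 still-open variables, grey fits only D (and all 6 values in {grey, orange, purple, teal, white, yellow} must be used), so D = grey.
The 5 still-open variables together cover exactly {orange, purple, teal, white, yellow} — 5 values for 5 variables — and yellow appears only in C's list, so C = yellow.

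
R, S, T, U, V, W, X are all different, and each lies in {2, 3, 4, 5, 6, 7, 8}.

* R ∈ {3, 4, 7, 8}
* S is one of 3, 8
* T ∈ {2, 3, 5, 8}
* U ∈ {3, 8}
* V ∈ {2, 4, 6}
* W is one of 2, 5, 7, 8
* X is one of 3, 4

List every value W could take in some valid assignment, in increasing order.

2, 5

The 7 variables together cover exactly {2, 3, 4, 5, 6, 7, 8} — 7 values for 7 variables — and 6 appears only in V's list, so V = 6.
S and U between them cover only {3, 8} — a naked pair. Remove those values from R, T, W, X.
X must be 4 (only option left). Remove 4 from R.
R has just one choice, so R = 7. Remove 7 from W.
No further eliminations apply; W can still be any of 2, 5.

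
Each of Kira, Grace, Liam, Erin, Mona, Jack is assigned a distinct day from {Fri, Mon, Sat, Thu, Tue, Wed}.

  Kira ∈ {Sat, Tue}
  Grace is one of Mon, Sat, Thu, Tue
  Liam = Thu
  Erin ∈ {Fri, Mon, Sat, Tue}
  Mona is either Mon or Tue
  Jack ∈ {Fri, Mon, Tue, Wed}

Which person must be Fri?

Liam must be Thu (only option left). So Grace can't be Thu.
The 5 still-open variables together cover exactly {Fri, Mon, Sat, Tue, Wed} — 5 values for 5 variables — and Wed appears only in Jack's list, so Jack = Wed.
The 4 still-open variables together cover exactly {Fri, Mon, Sat, Tue} — 4 values for 4 variables — and Fri appears only in Erin's list, so Erin = Fri.

Erin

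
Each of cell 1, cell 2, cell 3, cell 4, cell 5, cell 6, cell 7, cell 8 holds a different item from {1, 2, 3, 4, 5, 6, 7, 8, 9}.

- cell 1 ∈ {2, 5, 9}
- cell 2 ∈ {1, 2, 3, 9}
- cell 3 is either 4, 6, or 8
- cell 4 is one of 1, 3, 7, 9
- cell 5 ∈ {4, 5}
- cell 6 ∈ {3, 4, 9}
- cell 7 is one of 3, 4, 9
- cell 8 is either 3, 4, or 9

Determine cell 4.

7

cell 6, cell 7, cell 8 share exactly the 3 values {3, 4, 9}; by pigeonhole those values go to them, so strike 3, 4, 9 from cell 1, cell 2, cell 3, cell 4, cell 5.
cell 5 has just one choice, so cell 5 = 5. Eliminate 5 elsewhere: cell 1.
cell 1 must be 2 (only option left). Remove 2 from cell 2.
cell 2 has just one choice, so cell 2 = 1. So cell 4 can't be 1.
So cell 4 = 7.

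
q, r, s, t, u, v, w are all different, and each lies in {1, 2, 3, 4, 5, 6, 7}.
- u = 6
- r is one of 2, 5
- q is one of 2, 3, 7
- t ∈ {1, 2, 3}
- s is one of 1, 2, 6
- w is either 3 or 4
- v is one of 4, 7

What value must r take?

5

u has just one choice, so u = 6. So s can't be 6.
Among the 6 still-open variables, 5 fits only r (and all 6 values in {1, 2, 3, 4, 5, 7} must be used), so r = 5.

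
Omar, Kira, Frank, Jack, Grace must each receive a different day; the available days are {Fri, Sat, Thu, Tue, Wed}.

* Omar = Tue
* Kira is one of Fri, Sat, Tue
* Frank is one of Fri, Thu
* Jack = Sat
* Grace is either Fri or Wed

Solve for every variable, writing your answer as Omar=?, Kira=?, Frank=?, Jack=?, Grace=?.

Omar=Tue, Kira=Fri, Frank=Thu, Jack=Sat, Grace=Wed

Omar has just one choice, so Omar = Tue. So Kira can't be Tue.
That leaves Jack = Sat. So Kira can't be Sat.
Kira's domain is down to {Fri}, so Kira = Fri. So Frank, Grace can't be Fri.
Frank's domain is down to {Thu}, so Frank = Thu.
Grace has just one choice, so Grace = Wed.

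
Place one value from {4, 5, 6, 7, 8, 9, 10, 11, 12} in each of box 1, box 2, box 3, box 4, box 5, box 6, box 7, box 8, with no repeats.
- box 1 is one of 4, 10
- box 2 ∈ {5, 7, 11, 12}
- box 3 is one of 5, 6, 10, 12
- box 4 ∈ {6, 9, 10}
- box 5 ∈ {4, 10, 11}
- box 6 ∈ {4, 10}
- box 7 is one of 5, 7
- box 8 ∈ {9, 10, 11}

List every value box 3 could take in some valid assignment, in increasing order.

The 2 variables box 1 and box 6 are confined to {4, 10}, which locks those values in; drop them from box 3, box 4, box 5, box 8.
box 5 has just one choice, so box 5 = 11. So box 2, box 8 can't be 11.
box 8 has just one choice, so box 8 = 9. Remove 9 from box 4.
box 4 must be 6 (only option left). Eliminate 6 elsewhere: box 3.
No further eliminations apply; box 3 can still be any of 5, 12.

5, 12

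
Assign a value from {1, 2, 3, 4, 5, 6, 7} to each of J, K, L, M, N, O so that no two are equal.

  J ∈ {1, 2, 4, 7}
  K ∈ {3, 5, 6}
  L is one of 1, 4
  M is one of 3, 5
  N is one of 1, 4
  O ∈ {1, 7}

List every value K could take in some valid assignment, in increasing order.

The 2 variables L and N are confined to {1, 4}, which locks those values in; drop them from J, O.
O must be 7 (only option left). Eliminate 7 elsewhere: J.
J must be 2 (only option left).
No further eliminations apply; K can still be any of 3, 5, 6.

3, 5, 6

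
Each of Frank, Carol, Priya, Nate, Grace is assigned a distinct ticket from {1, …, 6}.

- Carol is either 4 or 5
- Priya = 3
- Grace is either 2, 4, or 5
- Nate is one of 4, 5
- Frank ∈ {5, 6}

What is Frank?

6

Priya's domain is down to {3}, so Priya = 3.
Among the 4 still-open variables, 2 fits only Grace (and all 4 values in {2, 4, 5, 6} must be used), so Grace = 2.
Among the 3 still-open variables, 6 fits only Frank (and all 3 values in {4, 5, 6} must be used), so Frank = 6.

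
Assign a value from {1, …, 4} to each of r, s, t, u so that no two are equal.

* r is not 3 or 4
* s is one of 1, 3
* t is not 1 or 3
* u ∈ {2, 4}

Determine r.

The 4 variables draw from only 4 values {1, 2, 3, 4}, so each is used; only s can be 3, hence s = 3.
The 3 still-open variables draw from only 3 values {1, 2, 4}, so each is used; only r can be 1, hence r = 1.

1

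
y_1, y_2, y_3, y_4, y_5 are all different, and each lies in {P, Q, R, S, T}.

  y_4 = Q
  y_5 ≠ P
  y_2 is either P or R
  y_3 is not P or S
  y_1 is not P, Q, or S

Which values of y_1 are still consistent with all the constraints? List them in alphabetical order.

R, T

y_4 must be Q (only option left). Strike Q from y_3, y_5.
Among the 4 still-open variables, P fits only y_2 (and all 4 values in {P, R, S, T} must be used), so y_2 = P.
Among the 3 still-open variables, S fits only y_5 (and all 3 values in {R, S, T} must be used), so y_5 = S.
No further eliminations apply; y_1 can still be any of R, T.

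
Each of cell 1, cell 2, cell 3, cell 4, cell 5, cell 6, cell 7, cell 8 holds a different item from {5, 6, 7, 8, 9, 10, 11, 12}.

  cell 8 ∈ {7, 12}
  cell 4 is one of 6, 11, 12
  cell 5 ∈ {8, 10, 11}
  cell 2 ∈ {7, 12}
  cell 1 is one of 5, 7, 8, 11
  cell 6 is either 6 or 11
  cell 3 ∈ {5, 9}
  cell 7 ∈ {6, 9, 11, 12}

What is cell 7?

The 8 variables draw from only 8 values {5, 6, 7, 8, 9, 10, 11, 12}, so each is used; only cell 5 can be 10, hence cell 5 = 10.
The 7 still-open variables together cover exactly {5, 6, 7, 8, 9, 11, 12} — 7 values for 7 variables — and 8 appears only in cell 1's list, so cell 1 = 8.
Among the 6 still-open variables, 5 fits only cell 3 (and all 6 values in {5, 6, 7, 9, 11, 12} must be used), so cell 3 = 5.
The 5 still-open variables together cover exactly {6, 7, 9, 11, 12} — 5 values for 5 variables — and 9 appears only in cell 7's list, so cell 7 = 9.

9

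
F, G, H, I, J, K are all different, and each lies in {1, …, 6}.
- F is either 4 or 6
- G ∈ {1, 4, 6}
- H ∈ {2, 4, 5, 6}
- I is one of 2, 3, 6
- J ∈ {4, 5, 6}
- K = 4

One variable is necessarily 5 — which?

K's domain is down to {4}, so K = 4. Remove 4 from F, G, H, J.
F has just one choice, so F = 6. Remove 6 from G, H, I, J.
So 5 goes to J.

J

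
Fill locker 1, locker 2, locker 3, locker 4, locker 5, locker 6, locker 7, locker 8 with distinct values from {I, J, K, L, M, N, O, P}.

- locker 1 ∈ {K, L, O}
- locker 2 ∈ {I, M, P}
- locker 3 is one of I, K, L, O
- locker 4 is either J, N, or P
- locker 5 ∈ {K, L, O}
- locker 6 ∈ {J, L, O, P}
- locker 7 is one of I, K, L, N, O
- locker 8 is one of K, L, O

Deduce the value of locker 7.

Among the 8 variables, M fits only locker 2 (and all 8 values in {I, J, K, L, M, N, O, P} must be used), so locker 2 = M.
The 3 variables locker 1, locker 5, locker 8 are confined to {K, L, O}, which locks those values in; drop them from locker 3, locker 6, locker 7.
locker 3 has just one choice, so locker 3 = I. Remove I from locker 7.
So locker 7 = N.

N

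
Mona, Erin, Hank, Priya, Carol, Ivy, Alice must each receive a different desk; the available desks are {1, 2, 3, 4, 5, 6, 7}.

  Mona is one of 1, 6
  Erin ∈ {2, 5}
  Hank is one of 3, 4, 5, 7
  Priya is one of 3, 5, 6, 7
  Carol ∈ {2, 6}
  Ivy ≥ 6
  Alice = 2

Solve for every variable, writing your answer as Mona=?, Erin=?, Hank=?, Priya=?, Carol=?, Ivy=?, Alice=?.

Mona=1, Erin=5, Hank=4, Priya=3, Carol=6, Ivy=7, Alice=2

Alice must be 2 (only option left). Remove 2 from Erin, Carol.
Erin's domain is down to {5}, so Erin = 5. Eliminate 5 elsewhere: Hank, Priya.
Carol has just one choice, so Carol = 6. Remove 6 from Mona, Priya, Ivy.
Ivy's domain is down to {7}, so Ivy = 7. Eliminate 7 elsewhere: Hank, Priya.
Mona has just one choice, so Mona = 1.
Priya has just one choice, so Priya = 3. Eliminate 3 elsewhere: Hank.
That leaves Hank = 4.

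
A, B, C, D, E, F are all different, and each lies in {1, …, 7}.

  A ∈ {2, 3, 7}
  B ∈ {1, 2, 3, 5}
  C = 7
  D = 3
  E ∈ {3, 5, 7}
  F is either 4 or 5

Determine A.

C's domain is down to {7}, so C = 7. Strike 7 from A, E.
D has just one choice, so D = 3. Eliminate 3 elsewhere: A, B, E.
So A = 2.

2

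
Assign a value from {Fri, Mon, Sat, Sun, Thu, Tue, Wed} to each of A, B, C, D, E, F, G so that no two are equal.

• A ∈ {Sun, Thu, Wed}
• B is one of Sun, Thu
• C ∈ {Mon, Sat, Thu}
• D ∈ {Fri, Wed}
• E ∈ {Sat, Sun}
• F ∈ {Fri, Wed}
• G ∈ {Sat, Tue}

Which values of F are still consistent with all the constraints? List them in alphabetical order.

The 7 variables together cover exactly {Fri, Mon, Sat, Sun, Thu, Tue, Wed} — 7 values for 7 variables — and Mon appears only in C's list, so C = Mon.
Among the 6 still-open variables, Tue fits only G (and all 6 values in {Fri, Sat, Sun, Thu, Tue, Wed} must be used), so G = Tue.
The 5 still-open variables together cover exactly {Fri, Sat, Sun, Thu, Wed} — 5 values for 5 variables — and Sat appears only in E's list, so E = Sat.
The 2 variables D and F are confined to {Fri, Wed}, which locks those values in; drop them from A.
No further eliminations apply; F can still be any of Fri, Wed.

Fri, Wed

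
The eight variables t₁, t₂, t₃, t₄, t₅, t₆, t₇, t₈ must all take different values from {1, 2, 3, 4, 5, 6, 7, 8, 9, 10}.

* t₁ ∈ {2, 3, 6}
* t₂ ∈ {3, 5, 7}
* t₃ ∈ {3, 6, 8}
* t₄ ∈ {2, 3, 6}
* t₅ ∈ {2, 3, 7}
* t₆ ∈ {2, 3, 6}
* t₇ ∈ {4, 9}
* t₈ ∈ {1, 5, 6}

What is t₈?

t₁, t₄, t₆ share exactly the 3 values {2, 3, 6}; by pigeonhole those values go to them, so strike 2, 3, 6 from t₂, t₃, t₅, t₈.
t₃ must be 8 (only option left).
That leaves t₅ = 7. Eliminate 7 elsewhere: t₂.
t₂ must be 5 (only option left). So t₈ can't be 5.
So t₈ = 1.

1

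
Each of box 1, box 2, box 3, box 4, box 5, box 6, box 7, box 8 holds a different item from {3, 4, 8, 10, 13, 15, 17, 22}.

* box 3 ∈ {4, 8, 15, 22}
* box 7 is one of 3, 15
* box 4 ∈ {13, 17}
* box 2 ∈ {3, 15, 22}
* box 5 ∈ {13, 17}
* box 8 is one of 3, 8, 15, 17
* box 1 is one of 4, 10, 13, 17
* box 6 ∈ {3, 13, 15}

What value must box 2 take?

22

Among the 8 variables, 10 fits only box 1 (and all 8 values in {3, 4, 8, 10, 13, 15, 17, 22} must be used), so box 1 = 10.
The 7 still-open variables together cover exactly {3, 4, 8, 13, 15, 17, 22} — 7 values for 7 variables — and 4 appears only in box 3's list, so box 3 = 4.
Among the 6 still-open variables, 8 fits only box 8 (and all 6 values in {3, 8, 13, 15, 17, 22} must be used), so box 8 = 8.
The 5 still-open variables together cover exactly {3, 13, 15, 17, 22} — 5 values for 5 variables — and 22 appears only in box 2's list, so box 2 = 22.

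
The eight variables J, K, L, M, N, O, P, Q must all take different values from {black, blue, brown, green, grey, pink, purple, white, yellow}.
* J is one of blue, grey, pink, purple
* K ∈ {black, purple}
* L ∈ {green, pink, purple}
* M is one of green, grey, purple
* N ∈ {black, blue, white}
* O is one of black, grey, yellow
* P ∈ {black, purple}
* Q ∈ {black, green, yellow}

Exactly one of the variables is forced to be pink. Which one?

The 8 variables draw from only 8 values {black, blue, green, grey, pink, purple, white, yellow}, so each is used; only N can be white, hence N = white.
The 7 still-open variables together cover exactly {black, blue, green, grey, pink, purple, yellow} — 7 values for 7 variables — and blue appears only in J's list, so J = blue.
The 6 still-open variables together cover exactly {black, green, grey, pink, purple, yellow} — 6 values for 6 variables — and pink appears only in L's list, so L = pink.

L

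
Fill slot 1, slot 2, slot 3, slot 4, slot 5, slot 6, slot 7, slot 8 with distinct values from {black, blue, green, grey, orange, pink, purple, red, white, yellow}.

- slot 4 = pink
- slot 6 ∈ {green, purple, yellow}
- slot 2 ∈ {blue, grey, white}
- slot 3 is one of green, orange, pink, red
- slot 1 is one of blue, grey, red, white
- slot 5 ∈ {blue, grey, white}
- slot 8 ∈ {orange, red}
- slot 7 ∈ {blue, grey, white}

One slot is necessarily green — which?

slot 4's domain is down to {pink}, so slot 4 = pink. Strike pink from slot 3.
slot 2, slot 5, slot 7 between them cover only {blue, grey, white} — a naked triple. Remove those values from slot 1.
slot 1's domain is down to {red}, so slot 1 = red. Eliminate red elsewhere: slot 3, slot 8.
slot 8 has just one choice, so slot 8 = orange. So slot 3 can't be orange.
So green goes to slot 3.

slot 3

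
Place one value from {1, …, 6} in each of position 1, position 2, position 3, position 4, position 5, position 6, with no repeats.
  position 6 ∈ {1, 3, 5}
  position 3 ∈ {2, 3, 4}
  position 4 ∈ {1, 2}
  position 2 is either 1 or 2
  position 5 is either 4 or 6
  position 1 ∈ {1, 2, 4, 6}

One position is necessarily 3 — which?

Among the 6 variables, 5 fits only position 6 (and all 6 values in {1, 2, 3, 4, 5, 6} must be used), so position 6 = 5.
The 5 still-open variables draw from only 5 values {1, 2, 3, 4, 6}, so each is used; only position 3 can be 3, hence position 3 = 3.

position 3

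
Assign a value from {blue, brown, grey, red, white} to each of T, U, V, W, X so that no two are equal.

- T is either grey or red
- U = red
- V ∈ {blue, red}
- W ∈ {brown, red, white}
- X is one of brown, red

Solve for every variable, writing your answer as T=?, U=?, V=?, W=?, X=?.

U must be red (only option left). So T, V, W, X can't be red.
V's domain is down to {blue}, so V = blue.
X must be brown (only option left). So W can't be brown.
T must be grey (only option left).
W's domain is down to {white}, so W = white.

T=grey, U=red, V=blue, W=white, X=brown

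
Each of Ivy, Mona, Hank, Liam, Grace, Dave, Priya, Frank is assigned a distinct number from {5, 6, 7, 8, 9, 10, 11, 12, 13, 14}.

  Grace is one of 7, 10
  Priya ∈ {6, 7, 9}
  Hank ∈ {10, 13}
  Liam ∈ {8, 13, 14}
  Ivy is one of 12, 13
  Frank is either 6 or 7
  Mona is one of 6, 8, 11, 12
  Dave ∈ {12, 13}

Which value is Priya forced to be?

The 2 variables Ivy and Dave are confined to {12, 13}, which locks those values in; drop them from Mona, Hank, Liam.
Hank has just one choice, so Hank = 10. Remove 10 from Grace.
That leaves Grace = 7. So Priya, Frank can't be 7.
That leaves Frank = 6. Strike 6 from Mona, Priya.
So Priya = 9.

9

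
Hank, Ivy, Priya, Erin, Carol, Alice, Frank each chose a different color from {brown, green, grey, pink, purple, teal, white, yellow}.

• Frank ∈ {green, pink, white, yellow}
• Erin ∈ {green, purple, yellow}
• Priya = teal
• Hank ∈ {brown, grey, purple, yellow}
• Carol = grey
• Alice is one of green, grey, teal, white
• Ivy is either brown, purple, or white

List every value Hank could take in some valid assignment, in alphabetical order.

brown, purple, yellow

Priya's domain is down to {teal}, so Priya = teal. Remove teal from Alice.
Carol must be grey (only option left). Eliminate grey elsewhere: Hank, Alice.
No further eliminations apply; Hank can still be any of brown, purple, yellow.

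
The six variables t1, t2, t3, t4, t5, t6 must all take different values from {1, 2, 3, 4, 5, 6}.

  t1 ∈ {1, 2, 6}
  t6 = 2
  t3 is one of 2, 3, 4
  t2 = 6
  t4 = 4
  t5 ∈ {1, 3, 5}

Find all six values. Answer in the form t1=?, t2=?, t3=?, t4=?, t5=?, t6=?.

t1=1, t2=6, t3=3, t4=4, t5=5, t6=2

t2's domain is down to {6}, so t2 = 6. So t1 can't be 6.
t4 must be 4 (only option left). Strike 4 from t3.
That leaves t6 = 2. So t1, t3 can't be 2.
t1's domain is down to {1}, so t1 = 1. Eliminate 1 elsewhere: t5.
t3 has just one choice, so t3 = 3. So t5 can't be 3.
t5 has just one choice, so t5 = 5.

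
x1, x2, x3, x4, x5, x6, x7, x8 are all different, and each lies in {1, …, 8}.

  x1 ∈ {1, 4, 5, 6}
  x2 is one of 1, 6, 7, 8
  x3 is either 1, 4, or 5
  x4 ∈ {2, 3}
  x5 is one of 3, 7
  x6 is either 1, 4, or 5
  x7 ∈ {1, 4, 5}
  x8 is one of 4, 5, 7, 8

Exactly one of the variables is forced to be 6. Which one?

The 8 variables together cover exactly {1, 2, 3, 4, 5, 6, 7, 8} — 8 values for 8 variables — and 2 appears only in x4's list, so x4 = 2.
The 7 still-open variables draw from only 7 values {1, 3, 4, 5, 6, 7, 8}, so each is used; only x5 can be 3, hence x5 = 3.
The 3 variables x3, x6, x7 are confined to {1, 4, 5}, which locks those values in; drop them from x1, x2, x8.
So 6 goes to x1.

x1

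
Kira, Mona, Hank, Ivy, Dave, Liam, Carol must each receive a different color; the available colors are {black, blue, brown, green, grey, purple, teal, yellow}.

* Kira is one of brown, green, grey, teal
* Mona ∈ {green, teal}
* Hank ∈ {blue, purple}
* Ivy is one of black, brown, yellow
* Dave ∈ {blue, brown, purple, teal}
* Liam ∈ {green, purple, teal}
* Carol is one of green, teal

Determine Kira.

grey

Mona and Carol share exactly the 2 values {green, teal}; by pigeonhole those values go to them, so strike green, teal from Kira, Dave, Liam.
Liam's domain is down to {purple}, so Liam = purple. Eliminate purple elsewhere: Hank, Dave.
That leaves Hank = blue. Strike blue from Dave.
That leaves Dave = brown. Remove brown from Kira, Ivy.
So Kira = grey.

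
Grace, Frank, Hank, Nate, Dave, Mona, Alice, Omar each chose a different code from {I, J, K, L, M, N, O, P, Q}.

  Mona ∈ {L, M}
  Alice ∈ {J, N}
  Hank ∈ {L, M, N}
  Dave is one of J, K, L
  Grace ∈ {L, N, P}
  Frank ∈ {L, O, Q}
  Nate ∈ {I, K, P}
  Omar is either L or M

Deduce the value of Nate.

I

The 2 variables Mona and Omar are confined to {L, M}, which locks those values in; drop them from Grace, Frank, Hank, Dave.
Hank must be N (only option left). Eliminate N elsewhere: Grace, Alice.
That leaves Alice = J. So Dave can't be J.
That leaves Grace = P. Eliminate P elsewhere: Nate.
Dave has just one choice, so Dave = K. Strike K from Nate.
So Nate = I.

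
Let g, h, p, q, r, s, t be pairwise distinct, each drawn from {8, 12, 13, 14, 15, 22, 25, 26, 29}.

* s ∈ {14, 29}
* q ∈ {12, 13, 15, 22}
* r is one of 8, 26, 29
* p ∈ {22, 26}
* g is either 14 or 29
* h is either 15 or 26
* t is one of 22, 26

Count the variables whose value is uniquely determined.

2

The 2 variables g and s are confined to {14, 29}, which locks those values in; drop them from r.
The 2 variables p and t are confined to {22, 26}, which locks those values in; drop them from h, q, r.
h's domain is down to {15}, so h = 15. Remove 15 from q.
r must be 8 (only option left).
Determined: h=15, r=8. The other variables each still have more than one consistent value. That makes 2.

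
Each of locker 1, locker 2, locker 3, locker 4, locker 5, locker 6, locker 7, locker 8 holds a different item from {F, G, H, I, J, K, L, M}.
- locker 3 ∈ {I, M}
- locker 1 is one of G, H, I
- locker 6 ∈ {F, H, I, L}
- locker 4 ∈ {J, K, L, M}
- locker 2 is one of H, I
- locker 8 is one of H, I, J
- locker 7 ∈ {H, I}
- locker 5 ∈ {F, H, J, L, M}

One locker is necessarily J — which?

locker 8

Among the 8 variables, G fits only locker 1 (and all 8 values in {F, G, H, I, J, K, L, M} must be used), so locker 1 = G.
The 7 still-open variables together cover exactly {F, H, I, J, K, L, M} — 7 values for 7 variables — and K appears only in locker 4's list, so locker 4 = K.
The 2 variables locker 2 and locker 7 are confined to {H, I}, which locks those values in; drop them from locker 3, locker 5, locker 6, locker 8.
So J goes to locker 8.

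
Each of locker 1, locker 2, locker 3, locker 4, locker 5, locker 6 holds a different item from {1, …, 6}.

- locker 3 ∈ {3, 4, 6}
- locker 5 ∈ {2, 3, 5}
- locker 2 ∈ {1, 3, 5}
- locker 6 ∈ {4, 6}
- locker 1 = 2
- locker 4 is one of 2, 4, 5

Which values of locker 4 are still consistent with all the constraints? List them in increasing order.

4, 5

locker 1 must be 2 (only option left). So locker 4, locker 5 can't be 2.
The 5 still-open variables together cover exactly {1, 3, 4, 5, 6} — 5 values for 5 variables — and 1 appears only in locker 2's list, so locker 2 = 1.
No further eliminations apply; locker 4 can still be any of 4, 5.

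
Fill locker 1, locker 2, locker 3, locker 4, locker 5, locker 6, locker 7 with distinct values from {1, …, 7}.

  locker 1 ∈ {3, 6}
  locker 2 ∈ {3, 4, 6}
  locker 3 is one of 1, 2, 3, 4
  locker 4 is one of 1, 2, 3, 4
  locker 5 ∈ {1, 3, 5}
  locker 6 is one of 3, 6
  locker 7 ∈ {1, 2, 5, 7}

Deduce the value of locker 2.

The 7 variables draw from only 7 values {1, 2, 3, 4, 5, 6, 7}, so each is used; only locker 7 can be 7, hence locker 7 = 7.
The 6 still-open variables draw from only 6 values {1, 2, 3, 4, 5, 6}, so each is used; only locker 5 can be 5, hence locker 5 = 5.
The 2 variables locker 1 and locker 6 are confined to {3, 6}, which locks those values in; drop them from locker 2, locker 3, locker 4.
So locker 2 = 4.

4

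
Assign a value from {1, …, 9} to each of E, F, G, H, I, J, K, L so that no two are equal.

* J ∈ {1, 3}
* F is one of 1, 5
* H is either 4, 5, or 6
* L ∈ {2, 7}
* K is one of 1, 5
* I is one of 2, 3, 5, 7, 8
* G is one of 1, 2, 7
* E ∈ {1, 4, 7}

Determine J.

Among the 8 variables, 6 fits only H (and all 8 values in {1, 2, 3, 4, 5, 6, 7, 8} must be used), so H = 6.
The 7 still-open variables together cover exactly {1, 2, 3, 4, 5, 7, 8} — 7 values for 7 variables — and 4 appears only in E's list, so E = 4.
The 6 still-open variables draw from only 6 values {1, 2, 3, 5, 7, 8}, so each is used; only I can be 8, hence I = 8.
The 5 still-open variables together cover exactly {1, 2, 3, 5, 7} — 5 values for 5 variables — and 3 appears only in J's list, so J = 3.

3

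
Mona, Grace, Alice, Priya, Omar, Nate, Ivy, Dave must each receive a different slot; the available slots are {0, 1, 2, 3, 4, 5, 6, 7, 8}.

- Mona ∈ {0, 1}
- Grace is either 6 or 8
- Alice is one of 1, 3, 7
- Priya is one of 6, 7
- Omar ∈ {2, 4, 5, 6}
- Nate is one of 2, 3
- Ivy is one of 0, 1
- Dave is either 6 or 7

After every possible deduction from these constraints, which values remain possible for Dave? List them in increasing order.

6, 7

Mona and Ivy between them cover only {0, 1} — a naked pair. Remove those values from Alice.
Priya and Dave share exactly the 2 values {6, 7}; by pigeonhole those values go to them, so strike 6, 7 from Grace, Alice, Omar.
That leaves Grace = 8.
Alice's domain is down to {3}, so Alice = 3. Remove 3 from Nate.
Nate must be 2 (only option left). Strike 2 from Omar.
No further eliminations apply; Dave can still be any of 6, 7.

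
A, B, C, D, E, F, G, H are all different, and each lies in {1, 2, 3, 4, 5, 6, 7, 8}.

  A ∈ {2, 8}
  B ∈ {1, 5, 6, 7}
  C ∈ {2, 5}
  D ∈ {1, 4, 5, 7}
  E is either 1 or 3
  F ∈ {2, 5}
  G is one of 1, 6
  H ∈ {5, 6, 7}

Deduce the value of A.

8

The 8 variables together cover exactly {1, 2, 3, 4, 5, 6, 7, 8} — 8 values for 8 variables — and 3 appears only in E's list, so E = 3.
The 7 still-open variables together cover exactly {1, 2, 4, 5, 6, 7, 8} — 7 values for 7 variables — and 4 appears only in D's list, so D = 4.
Among the 6 still-open variables, 8 fits only A (and all 6 values in {1, 2, 5, 6, 7, 8} must be used), so A = 8.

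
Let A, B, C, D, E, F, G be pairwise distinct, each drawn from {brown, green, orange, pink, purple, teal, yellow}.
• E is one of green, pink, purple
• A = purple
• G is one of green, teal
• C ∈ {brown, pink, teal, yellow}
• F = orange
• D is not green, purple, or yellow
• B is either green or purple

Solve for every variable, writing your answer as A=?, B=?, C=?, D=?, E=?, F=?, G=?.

A=purple, B=green, C=yellow, D=brown, E=pink, F=orange, G=teal

A must be purple (only option left). Strike purple from B, E.
B must be green (only option left). Remove green from E, G.
E must be pink (only option left). Eliminate pink elsewhere: C, D.
F must be orange (only option left). Strike orange from D.
That leaves G = teal. Eliminate teal elsewhere: C, D.
D has just one choice, so D = brown. Remove brown from C.
C's domain is down to {yellow}, so C = yellow.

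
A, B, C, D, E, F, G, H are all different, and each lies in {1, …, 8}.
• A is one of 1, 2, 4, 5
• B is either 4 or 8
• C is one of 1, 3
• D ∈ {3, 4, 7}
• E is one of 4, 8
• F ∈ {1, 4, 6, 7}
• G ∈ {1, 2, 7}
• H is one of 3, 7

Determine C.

1

The 8 variables together cover exactly {1, 2, 3, 4, 5, 6, 7, 8} — 8 values for 8 variables — and 5 appears only in A's list, so A = 5.
Among the 7 still-open variables, 2 fits only G (and all 7 values in {1, 2, 3, 4, 6, 7, 8} must be used), so G = 2.
The 6 still-open variables draw from only 6 values {1, 3, 4, 6, 7, 8}, so each is used; only F can be 6, hence F = 6.
Among the 5 still-open variables, 1 fits only C (and all 5 values in {1, 3, 4, 7, 8} must be used), so C = 1.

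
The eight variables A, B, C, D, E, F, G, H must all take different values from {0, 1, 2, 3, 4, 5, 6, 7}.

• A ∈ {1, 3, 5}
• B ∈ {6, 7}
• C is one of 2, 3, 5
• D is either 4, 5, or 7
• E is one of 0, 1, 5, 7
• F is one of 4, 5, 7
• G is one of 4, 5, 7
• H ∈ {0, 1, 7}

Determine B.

The 8 variables draw from only 8 values {0, 1, 2, 3, 4, 5, 6, 7}, so each is used; only C can be 2, hence C = 2.
Among the 7 still-open variables, 3 fits only A (and all 7 values in {0, 1, 3, 4, 5, 6, 7} must be used), so A = 3.
The 6 still-open variables draw from only 6 values {0, 1, 4, 5, 6, 7}, so each is used; only B can be 6, hence B = 6.

6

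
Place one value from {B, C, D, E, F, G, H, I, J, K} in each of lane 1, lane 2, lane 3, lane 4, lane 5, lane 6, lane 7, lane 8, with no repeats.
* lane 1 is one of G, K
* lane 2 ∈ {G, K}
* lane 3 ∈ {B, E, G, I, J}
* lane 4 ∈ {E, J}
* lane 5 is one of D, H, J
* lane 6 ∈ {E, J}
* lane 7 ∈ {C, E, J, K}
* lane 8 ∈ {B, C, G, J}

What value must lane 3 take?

lane 1 and lane 2 between them cover only {G, K} — a naked pair. Remove those values from lane 3, lane 7, lane 8.
lane 4 and lane 6 share exactly the 2 values {E, J}; by pigeonhole those values go to them, so strike E, J from lane 3, lane 5, lane 7, lane 8.
lane 7 must be C (only option left). Remove C from lane 8.
That leaves lane 8 = B. So lane 3 can't be B.
So lane 3 = I.

I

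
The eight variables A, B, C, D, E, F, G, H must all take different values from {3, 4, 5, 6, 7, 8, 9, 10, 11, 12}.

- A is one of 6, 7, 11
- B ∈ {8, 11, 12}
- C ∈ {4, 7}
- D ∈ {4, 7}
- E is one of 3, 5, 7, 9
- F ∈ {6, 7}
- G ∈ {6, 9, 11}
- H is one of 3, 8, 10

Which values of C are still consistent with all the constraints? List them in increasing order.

4, 7

The 2 variables C and D are confined to {4, 7}, which locks those values in; drop them from A, E, F.
F must be 6 (only option left). So A, G can't be 6.
That leaves A = 11. Remove 11 from B, G.
G must be 9 (only option left). Eliminate 9 elsewhere: E.
No further eliminations apply; C can still be any of 4, 7.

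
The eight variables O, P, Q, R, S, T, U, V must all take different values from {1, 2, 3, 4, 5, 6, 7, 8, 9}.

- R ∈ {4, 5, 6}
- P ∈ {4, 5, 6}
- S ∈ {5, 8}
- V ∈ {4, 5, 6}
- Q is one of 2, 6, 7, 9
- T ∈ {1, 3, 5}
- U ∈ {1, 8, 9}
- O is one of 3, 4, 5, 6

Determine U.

P, R, V share exactly the 3 values {4, 5, 6}; by pigeonhole those values go to them, so strike 4, 5, 6 from O, Q, S, T.
O has just one choice, so O = 3. Strike 3 from T.
S must be 8 (only option left). Eliminate 8 elsewhere: U.
That leaves T = 1. Strike 1 from U.
So U = 9.

9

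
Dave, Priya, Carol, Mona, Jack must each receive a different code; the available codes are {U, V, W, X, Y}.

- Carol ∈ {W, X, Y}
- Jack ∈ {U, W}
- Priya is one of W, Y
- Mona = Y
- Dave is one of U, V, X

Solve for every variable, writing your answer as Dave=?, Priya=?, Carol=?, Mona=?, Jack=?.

Mona's domain is down to {Y}, so Mona = Y. Strike Y from Priya, Carol.
That leaves Priya = W. Eliminate W elsewhere: Carol, Jack.
Carol must be X (only option left). Eliminate X elsewhere: Dave.
Jack has just one choice, so Jack = U. Remove U from Dave.
Dave's domain is down to {V}, so Dave = V.

Dave=V, Priya=W, Carol=X, Mona=Y, Jack=U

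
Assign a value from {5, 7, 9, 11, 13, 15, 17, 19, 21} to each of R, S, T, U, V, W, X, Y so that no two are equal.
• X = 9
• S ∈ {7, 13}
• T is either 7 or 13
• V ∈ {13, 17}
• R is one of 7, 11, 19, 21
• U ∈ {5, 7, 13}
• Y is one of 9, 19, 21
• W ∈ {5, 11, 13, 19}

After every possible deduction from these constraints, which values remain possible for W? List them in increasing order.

X must be 9 (only option left). Remove 9 from Y.
The 7 still-open variables draw from only 7 values {5, 7, 11, 13, 17, 19, 21}, so each is used; only V can be 17, hence V = 17.
The 2 variables S and T are confined to {7, 13}, which locks those values in; drop them from R, U, W.
That leaves U = 5. Eliminate 5 elsewhere: W.
No further eliminations apply; W can still be any of 11, 19.

11, 19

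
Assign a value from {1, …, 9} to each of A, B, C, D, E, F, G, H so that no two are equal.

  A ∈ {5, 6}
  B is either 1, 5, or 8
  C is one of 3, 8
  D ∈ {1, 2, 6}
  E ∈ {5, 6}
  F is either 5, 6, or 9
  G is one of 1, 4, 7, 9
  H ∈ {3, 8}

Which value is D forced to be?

2

The 2 variables A and E are confined to {5, 6}, which locks those values in; drop them from B, D, F.
That leaves F = 9. Remove 9 from G.
C and H share exactly the 2 values {3, 8}; by pigeonhole those values go to them, so strike 3, 8 from B.
B has just one choice, so B = 1. Remove 1 from D, G.
So D = 2.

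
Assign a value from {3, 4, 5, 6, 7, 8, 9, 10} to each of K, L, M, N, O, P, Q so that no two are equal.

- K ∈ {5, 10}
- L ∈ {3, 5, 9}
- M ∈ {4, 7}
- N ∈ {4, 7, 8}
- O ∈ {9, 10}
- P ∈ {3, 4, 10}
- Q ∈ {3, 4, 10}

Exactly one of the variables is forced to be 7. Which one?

The 7 variables draw from only 7 values {3, 4, 5, 7, 8, 9, 10}, so each is used; only N can be 8, hence N = 8.
Among the 6 still-open variables, 7 fits only M (and all 6 values in {3, 4, 5, 7, 9, 10} must be used), so M = 7.

M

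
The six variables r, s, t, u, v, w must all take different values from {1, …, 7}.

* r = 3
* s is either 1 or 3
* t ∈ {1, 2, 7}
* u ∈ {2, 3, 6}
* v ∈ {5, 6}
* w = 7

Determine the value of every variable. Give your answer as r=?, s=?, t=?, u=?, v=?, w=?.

r must be 3 (only option left). Remove 3 from s, u.
s has just one choice, so s = 1. Strike 1 from t.
w has just one choice, so w = 7. Remove 7 from t.
t has just one choice, so t = 2. Remove 2 from u.
u's domain is down to {6}, so u = 6. Eliminate 6 elsewhere: v.
That leaves v = 5.

r=3, s=1, t=2, u=6, v=5, w=7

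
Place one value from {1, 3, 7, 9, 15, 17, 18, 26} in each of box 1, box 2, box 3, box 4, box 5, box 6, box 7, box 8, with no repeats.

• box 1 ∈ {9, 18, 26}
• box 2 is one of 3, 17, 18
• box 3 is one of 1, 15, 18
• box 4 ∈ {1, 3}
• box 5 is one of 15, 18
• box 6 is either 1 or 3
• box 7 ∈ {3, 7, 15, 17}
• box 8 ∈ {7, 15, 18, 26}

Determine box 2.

17

The 8 variables draw from only 8 values {1, 3, 7, 9, 15, 17, 18, 26}, so each is used; only box 1 can be 9, hence box 1 = 9.
The 7 still-open variables together cover exactly {1, 3, 7, 15, 17, 18, 26} — 7 values for 7 variables — and 26 appears only in box 8's list, so box 8 = 26.
The 6 still-open variables together cover exactly {1, 3, 7, 15, 17, 18} — 6 values for 6 variables — and 7 appears only in box 7's list, so box 7 = 7.
The 5 still-open variables together cover exactly {1, 3, 15, 17, 18} — 5 values for 5 variables — and 17 appears only in box 2's list, so box 2 = 17.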